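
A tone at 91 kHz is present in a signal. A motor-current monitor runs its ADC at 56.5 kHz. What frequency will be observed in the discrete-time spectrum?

22 kHz

91 kHz mod fs = 34.5 kHz.
34.5 kHz > fs/2 = 28.25 kHz, folds to fs − 34.5 kHz = 22 kHz.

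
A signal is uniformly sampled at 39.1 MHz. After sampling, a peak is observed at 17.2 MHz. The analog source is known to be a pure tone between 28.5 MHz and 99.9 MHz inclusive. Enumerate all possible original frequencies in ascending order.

Frequencies that alias to 17.2 MHz are k·fs ± 17.2 MHz for integer k ≥ 0.
k=0: 17.2 MHz.
k=1: 21.9 MHz, 56.3 MHz.
k=2: 61 MHz, 95.4 MHz.
k=3: 100.1 MHz, 134.5 MHz.
Within [28.5 MHz, 99.9 MHz]: 56.3 MHz, 61 MHz, 95.4 MHz.

56.3 MHz, 61 MHz, 95.4 MHz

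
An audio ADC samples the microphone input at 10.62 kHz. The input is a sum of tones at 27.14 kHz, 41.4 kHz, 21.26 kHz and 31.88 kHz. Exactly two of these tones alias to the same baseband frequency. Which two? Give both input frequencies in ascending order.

fs/2 = 5.31 kHz.
27.14 kHz mod fs = 5.9 kHz.
5.9 kHz > fs/2 = 5.31 kHz, folds to fs − 5.9 kHz = 4.72 kHz.
41.4 kHz mod fs = 9.54 kHz.
9.54 kHz > fs/2 = 5.31 kHz, folds to fs − 9.54 kHz = 1.08 kHz.
21.26 kHz mod fs = 0.02 kHz.
0.02 kHz ≤ fs/2 = 5.31 kHz, appears at 0.02 kHz.
31.88 kHz mod fs = 0.02 kHz.
0.02 kHz ≤ fs/2 = 5.31 kHz, appears at 0.02 kHz.
21.26 kHz and 31.88 kHz both map to 0.02 kHz.

21.26 kHz, 31.88 kHz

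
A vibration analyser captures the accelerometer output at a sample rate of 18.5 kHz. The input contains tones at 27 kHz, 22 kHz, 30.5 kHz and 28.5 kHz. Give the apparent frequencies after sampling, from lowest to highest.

3.5 kHz, 6.5 kHz, 8.5 kHz

fs/2 = 9.25 kHz.
27 kHz mod fs = 8.5 kHz.
8.5 kHz ≤ fs/2 = 9.25 kHz, appears at 8.5 kHz.
22 kHz mod fs = 3.5 kHz.
3.5 kHz ≤ fs/2 = 9.25 kHz, appears at 3.5 kHz.
30.5 kHz mod fs = 12 kHz.
12 kHz > fs/2 = 9.25 kHz, folds to fs − 12 kHz = 6.5 kHz.
28.5 kHz mod fs = 10 kHz.
10 kHz > fs/2 = 9.25 kHz, folds to fs − 10 kHz = 8.5 kHz.
Distinct values: {3.5 kHz, 6.5 kHz, 8.5 kHz}.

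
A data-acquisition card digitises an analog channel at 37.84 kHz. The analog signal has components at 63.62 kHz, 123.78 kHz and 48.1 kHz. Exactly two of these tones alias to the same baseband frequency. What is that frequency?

fs/2 = 18.92 kHz.
63.62 kHz mod fs = 25.78 kHz.
25.78 kHz > fs/2 = 18.92 kHz, folds to fs − 25.78 kHz = 12.06 kHz.
123.78 kHz mod fs = 10.26 kHz.
10.26 kHz ≤ fs/2 = 18.92 kHz, appears at 10.26 kHz.
48.1 kHz mod fs = 10.26 kHz.
10.26 kHz ≤ fs/2 = 18.92 kHz, appears at 10.26 kHz.
48.1 kHz and 123.78 kHz both map to 10.26 kHz.

10.26 kHz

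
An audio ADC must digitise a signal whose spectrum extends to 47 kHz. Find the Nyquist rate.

Nyquist rate = 2 × 47 kHz = 94 kHz.

94 kHz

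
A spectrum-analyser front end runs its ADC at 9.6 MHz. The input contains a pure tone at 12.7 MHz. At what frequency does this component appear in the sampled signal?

3.1 MHz

12.7 MHz mod fs = 3.1 MHz.
3.1 MHz ≤ fs/2 = 4.8 MHz, appears at 3.1 MHz.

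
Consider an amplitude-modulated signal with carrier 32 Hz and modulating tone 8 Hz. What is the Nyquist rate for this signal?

AM sidebands sit at fc ± fm = 24 Hz and 40 Hz.
Highest-frequency component: 40 Hz.
Nyquist rate = 2 × 40 Hz = 80 Hz.

80 Hz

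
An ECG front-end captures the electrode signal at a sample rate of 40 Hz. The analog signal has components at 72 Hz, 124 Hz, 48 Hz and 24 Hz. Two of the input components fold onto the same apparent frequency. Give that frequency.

fs/2 = 20 Hz.
72 Hz mod fs = 32 Hz.
32 Hz > fs/2 = 20 Hz, folds to fs − 32 Hz = 8 Hz.
124 Hz mod fs = 4 Hz.
4 Hz ≤ fs/2 = 20 Hz, appears at 4 Hz.
48 Hz mod fs = 8 Hz.
8 Hz ≤ fs/2 = 20 Hz, appears at 8 Hz.
24 Hz > fs/2 = 20 Hz, folds to fs − 24 Hz = 16 Hz.
48 Hz and 72 Hz both map to 8 Hz.

8 Hz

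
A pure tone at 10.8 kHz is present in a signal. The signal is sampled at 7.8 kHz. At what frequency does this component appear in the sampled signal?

3 kHz

10.8 kHz mod fs = 3 kHz.
3 kHz ≤ fs/2 = 3.9 kHz, appears at 3 kHz.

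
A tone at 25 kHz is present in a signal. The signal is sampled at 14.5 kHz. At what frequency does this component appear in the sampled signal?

25 kHz mod fs = 10.5 kHz.
10.5 kHz > fs/2 = 7.25 kHz, folds to fs − 10.5 kHz = 4 kHz.

4 kHz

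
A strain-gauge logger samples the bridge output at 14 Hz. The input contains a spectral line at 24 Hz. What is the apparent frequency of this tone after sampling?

4 Hz

24 Hz mod fs = 10 Hz.
10 Hz > fs/2 = 7 Hz, folds to fs − 10 Hz = 4 Hz.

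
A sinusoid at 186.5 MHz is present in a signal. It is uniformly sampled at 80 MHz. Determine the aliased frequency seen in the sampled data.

26.5 MHz

186.5 MHz mod fs = 26.5 MHz.
26.5 MHz ≤ fs/2 = 40 MHz, appears at 26.5 MHz.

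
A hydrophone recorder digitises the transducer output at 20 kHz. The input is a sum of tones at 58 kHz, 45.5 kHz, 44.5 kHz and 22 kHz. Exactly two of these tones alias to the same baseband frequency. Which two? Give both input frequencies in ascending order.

fs/2 = 10 kHz.
58 kHz mod fs = 18 kHz.
18 kHz > fs/2 = 10 kHz, folds to fs − 18 kHz = 2 kHz.
45.5 kHz mod fs = 5.5 kHz.
5.5 kHz ≤ fs/2 = 10 kHz, appears at 5.5 kHz.
44.5 kHz mod fs = 4.5 kHz.
4.5 kHz ≤ fs/2 = 10 kHz, appears at 4.5 kHz.
22 kHz mod fs = 2 kHz.
2 kHz ≤ fs/2 = 10 kHz, appears at 2 kHz.
22 kHz and 58 kHz both map to 2 kHz.

22 kHz, 58 kHz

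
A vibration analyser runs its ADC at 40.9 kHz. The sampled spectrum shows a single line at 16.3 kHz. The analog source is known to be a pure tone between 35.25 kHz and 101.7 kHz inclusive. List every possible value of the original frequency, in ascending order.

57.2 kHz, 65.5 kHz, 98.1 kHz

Frequencies that alias to 16.3 kHz are k·fs ± 16.3 kHz for integer k ≥ 0.
k=0: 16.3 kHz.
k=1: 24.6 kHz, 57.2 kHz.
k=2: 65.5 kHz, 98.1 kHz.
k=3: 106.4 kHz, 139 kHz.
Within [35.25 kHz, 101.7 kHz]: 57.2 kHz, 65.5 kHz, 98.1 kHz.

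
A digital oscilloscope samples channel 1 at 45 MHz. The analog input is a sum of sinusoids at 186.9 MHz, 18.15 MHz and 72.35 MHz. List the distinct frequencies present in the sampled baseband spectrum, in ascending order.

fs/2 = 22.5 MHz.
186.9 MHz mod fs = 6.9 MHz.
6.9 MHz ≤ fs/2 = 22.5 MHz, appears at 6.9 MHz.
18.15 MHz ≤ fs/2 = 22.5 MHz, passes unchanged.
72.35 MHz mod fs = 27.35 MHz.
27.35 MHz > fs/2 = 22.5 MHz, folds to fs − 27.35 MHz = 17.65 MHz.
Distinct values: {6.9 MHz, 17.65 MHz, 18.15 MHz}.

6.9 MHz, 17.65 MHz, 18.15 MHz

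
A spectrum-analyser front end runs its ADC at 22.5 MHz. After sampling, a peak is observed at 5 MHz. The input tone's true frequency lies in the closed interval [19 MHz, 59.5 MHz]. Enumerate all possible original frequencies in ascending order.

Frequencies that alias to 5 MHz are k·fs ± 5 MHz for integer k ≥ 0.
k=0: 5 MHz.
k=1: 17.5 MHz, 27.5 MHz.
k=2: 40 MHz, 50 MHz.
k=3: 62.5 MHz, 72.5 MHz.
Within [19 MHz, 59.5 MHz]: 27.5 MHz, 40 MHz, 50 MHz.

27.5 MHz, 40 MHz, 50 MHz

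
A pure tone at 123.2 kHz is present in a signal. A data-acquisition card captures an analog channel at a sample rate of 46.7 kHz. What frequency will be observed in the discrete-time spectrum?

123.2 kHz mod fs = 29.8 kHz.
29.8 kHz > fs/2 = 23.35 kHz, folds to fs − 29.8 kHz = 16.9 kHz.

16.9 kHz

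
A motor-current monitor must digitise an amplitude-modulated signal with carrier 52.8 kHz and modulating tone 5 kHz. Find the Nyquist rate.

115.6 kHz

AM sidebands sit at fc ± fm = 47.8 kHz and 57.8 kHz.
Highest-frequency component: 57.8 kHz.
Nyquist rate = 2 × 57.8 kHz = 115.6 kHz.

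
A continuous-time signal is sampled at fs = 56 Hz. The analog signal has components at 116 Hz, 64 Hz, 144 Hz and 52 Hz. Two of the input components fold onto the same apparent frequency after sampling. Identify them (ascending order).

fs/2 = 28 Hz.
116 Hz mod fs = 4 Hz.
4 Hz ≤ fs/2 = 28 Hz, appears at 4 Hz.
64 Hz mod fs = 8 Hz.
8 Hz ≤ fs/2 = 28 Hz, appears at 8 Hz.
144 Hz mod fs = 32 Hz.
32 Hz > fs/2 = 28 Hz, folds to fs − 32 Hz = 24 Hz.
52 Hz > fs/2 = 28 Hz, folds to fs − 52 Hz = 4 Hz.
52 Hz and 116 Hz both map to 4 Hz.

52 Hz, 116 Hz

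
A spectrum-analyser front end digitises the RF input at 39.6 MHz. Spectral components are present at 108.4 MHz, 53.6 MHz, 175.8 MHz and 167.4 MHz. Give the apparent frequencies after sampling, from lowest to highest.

fs/2 = 19.8 MHz.
108.4 MHz mod fs = 29.2 MHz.
29.2 MHz > fs/2 = 19.8 MHz, folds to fs − 29.2 MHz = 10.4 MHz.
53.6 MHz mod fs = 14 MHz.
14 MHz ≤ fs/2 = 19.8 MHz, appears at 14 MHz.
175.8 MHz mod fs = 17.4 MHz.
17.4 MHz ≤ fs/2 = 19.8 MHz, appears at 17.4 MHz.
167.4 MHz mod fs = 9 MHz.
9 MHz ≤ fs/2 = 19.8 MHz, appears at 9 MHz.
Distinct values: {9 MHz, 10.4 MHz, 14 MHz, 17.4 MHz}.

9 MHz, 10.4 MHz, 14 MHz, 17.4 MHz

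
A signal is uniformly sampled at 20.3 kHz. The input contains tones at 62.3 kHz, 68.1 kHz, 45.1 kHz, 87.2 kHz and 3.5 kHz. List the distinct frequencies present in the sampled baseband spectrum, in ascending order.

fs/2 = 10.15 kHz.
62.3 kHz mod fs = 1.4 kHz.
1.4 kHz ≤ fs/2 = 10.15 kHz, appears at 1.4 kHz.
68.1 kHz mod fs = 7.2 kHz.
7.2 kHz ≤ fs/2 = 10.15 kHz, appears at 7.2 kHz.
45.1 kHz mod fs = 4.5 kHz.
4.5 kHz ≤ fs/2 = 10.15 kHz, appears at 4.5 kHz.
87.2 kHz mod fs = 6 kHz.
6 kHz ≤ fs/2 = 10.15 kHz, appears at 6 kHz.
3.5 kHz ≤ fs/2 = 10.15 kHz, passes unchanged.
Distinct values: {1.4 kHz, 3.5 kHz, 4.5 kHz, 6 kHz, 7.2 kHz}.

1.4 kHz, 3.5 kHz, 4.5 kHz, 6 kHz, 7.2 kHz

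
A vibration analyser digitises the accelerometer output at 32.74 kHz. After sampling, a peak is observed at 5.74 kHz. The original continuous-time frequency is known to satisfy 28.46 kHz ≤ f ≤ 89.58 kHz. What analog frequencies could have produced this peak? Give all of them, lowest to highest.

38.48 kHz, 59.74 kHz, 71.22 kHz

Frequencies that alias to 5.74 kHz are k·fs ± 5.74 kHz for integer k ≥ 0.
k=0: 5.74 kHz.
k=1: 27 kHz, 38.48 kHz.
k=2: 59.74 kHz, 71.22 kHz.
k=3: 92.48 kHz, 103.96 kHz.
Within [28.46 kHz, 89.58 kHz]: 38.48 kHz, 59.74 kHz, 71.22 kHz.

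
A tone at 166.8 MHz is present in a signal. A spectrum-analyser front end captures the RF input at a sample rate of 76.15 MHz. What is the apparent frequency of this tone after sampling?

166.8 MHz mod fs = 14.5 MHz.
14.5 MHz ≤ fs/2 = 38.075 MHz, appears at 14.5 MHz.

14.5 MHz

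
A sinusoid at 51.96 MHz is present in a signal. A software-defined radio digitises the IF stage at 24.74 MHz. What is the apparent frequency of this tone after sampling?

2.48 MHz

51.96 MHz mod fs = 2.48 MHz.
2.48 MHz ≤ fs/2 = 12.37 MHz, appears at 2.48 MHz.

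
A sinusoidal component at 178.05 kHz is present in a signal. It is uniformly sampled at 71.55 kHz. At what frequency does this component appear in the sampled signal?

34.95 kHz

178.05 kHz mod fs = 34.95 kHz.
34.95 kHz ≤ fs/2 = 35.775 kHz, appears at 34.95 kHz.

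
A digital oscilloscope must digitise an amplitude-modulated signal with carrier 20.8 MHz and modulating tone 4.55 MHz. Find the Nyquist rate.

50.7 MHz

AM sidebands sit at fc ± fm = 16.25 MHz and 25.35 MHz.
Highest-frequency component: 25.35 MHz.
Nyquist rate = 2 × 25.35 MHz = 50.7 MHz.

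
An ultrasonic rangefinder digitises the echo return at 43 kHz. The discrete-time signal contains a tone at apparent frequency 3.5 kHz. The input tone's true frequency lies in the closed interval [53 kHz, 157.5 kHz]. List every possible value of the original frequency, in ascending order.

82.5 kHz, 89.5 kHz, 125.5 kHz, 132.5 kHz

Frequencies that alias to 3.5 kHz are k·fs ± 3.5 kHz for integer k ≥ 0.
k=0: 3.5 kHz.
k=1: 39.5 kHz, 46.5 kHz.
k=2: 82.5 kHz, 89.5 kHz.
k=3: 125.5 kHz, 132.5 kHz.
k=4: 168.5 kHz, 175.5 kHz.
Within [53 kHz, 157.5 kHz]: 82.5 kHz, 89.5 kHz, 125.5 kHz, 132.5 kHz.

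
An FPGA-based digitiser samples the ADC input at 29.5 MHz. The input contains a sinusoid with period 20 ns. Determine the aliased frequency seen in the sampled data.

9 MHz

T = 20 ns → f = 1/T = 50 MHz.
50 MHz mod fs = 20.5 MHz.
20.5 MHz > fs/2 = 14.75 MHz, folds to fs − 20.5 MHz = 9 MHz.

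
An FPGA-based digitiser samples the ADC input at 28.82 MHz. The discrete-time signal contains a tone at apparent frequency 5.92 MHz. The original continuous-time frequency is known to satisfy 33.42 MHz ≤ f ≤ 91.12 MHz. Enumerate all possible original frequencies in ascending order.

Frequencies that alias to 5.92 MHz are k·fs ± 5.92 MHz for integer k ≥ 0.
k=0: 5.92 MHz.
k=1: 22.9 MHz, 34.74 MHz.
k=2: 51.72 MHz, 63.56 MHz.
k=3: 80.54 MHz, 92.38 MHz.
k=4: 109.36 MHz, 121.2 MHz.
Within [33.42 MHz, 91.12 MHz]: 34.74 MHz, 51.72 MHz, 63.56 MHz, 80.54 MHz.

34.74 MHz, 51.72 MHz, 63.56 MHz, 80.54 MHz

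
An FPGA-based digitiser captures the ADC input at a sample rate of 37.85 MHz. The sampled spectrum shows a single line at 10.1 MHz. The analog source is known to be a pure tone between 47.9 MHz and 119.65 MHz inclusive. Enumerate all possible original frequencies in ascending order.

Frequencies that alias to 10.1 MHz are k·fs ± 10.1 MHz for integer k ≥ 0.
k=0: 10.1 MHz.
k=1: 27.75 MHz, 47.95 MHz.
k=2: 65.6 MHz, 85.8 MHz.
k=3: 103.45 MHz, 123.65 MHz.
k=4: 141.3 MHz, 161.5 MHz.
Within [47.9 MHz, 119.65 MHz]: 47.95 MHz, 65.6 MHz, 85.8 MHz, 103.45 MHz.

47.95 MHz, 65.6 MHz, 85.8 MHz, 103.45 MHz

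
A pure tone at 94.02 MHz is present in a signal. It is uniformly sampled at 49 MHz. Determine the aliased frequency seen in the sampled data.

94.02 MHz mod fs = 45.02 MHz.
45.02 MHz > fs/2 = 24.5 MHz, folds to fs − 45.02 MHz = 3.98 MHz.

3.98 MHz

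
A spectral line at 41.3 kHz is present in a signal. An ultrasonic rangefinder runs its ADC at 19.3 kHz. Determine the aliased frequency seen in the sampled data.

2.7 kHz

41.3 kHz mod fs = 2.7 kHz.
2.7 kHz ≤ fs/2 = 9.65 kHz, appears at 2.7 kHz.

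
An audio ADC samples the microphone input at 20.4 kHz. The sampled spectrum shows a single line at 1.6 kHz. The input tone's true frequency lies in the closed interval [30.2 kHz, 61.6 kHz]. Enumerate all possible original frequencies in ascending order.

Frequencies that alias to 1.6 kHz are k·fs ± 1.6 kHz for integer k ≥ 0.
k=0: 1.6 kHz.
k=1: 18.8 kHz, 22 kHz.
k=2: 39.2 kHz, 42.4 kHz.
k=3: 59.6 kHz, 62.8 kHz.
k=4: 80 kHz, 83.2 kHz.
Within [30.2 kHz, 61.6 kHz]: 39.2 kHz, 42.4 kHz, 59.6 kHz.

39.2 kHz, 42.4 kHz, 59.6 kHz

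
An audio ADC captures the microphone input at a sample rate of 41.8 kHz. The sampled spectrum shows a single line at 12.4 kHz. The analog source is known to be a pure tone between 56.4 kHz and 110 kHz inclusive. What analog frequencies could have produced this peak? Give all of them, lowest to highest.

Frequencies that alias to 12.4 kHz are k·fs ± 12.4 kHz for integer k ≥ 0.
k=0: 12.4 kHz.
k=1: 29.4 kHz, 54.2 kHz.
k=2: 71.2 kHz, 96 kHz.
k=3: 113 kHz, 137.8 kHz.
Within [56.4 kHz, 110 kHz]: 71.2 kHz, 96 kHz.

71.2 kHz, 96 kHz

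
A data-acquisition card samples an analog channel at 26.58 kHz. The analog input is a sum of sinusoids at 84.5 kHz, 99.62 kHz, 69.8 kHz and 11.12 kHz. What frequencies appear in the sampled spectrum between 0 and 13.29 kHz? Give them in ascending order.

4.76 kHz, 6.7 kHz, 9.94 kHz, 11.12 kHz

fs/2 = 13.29 kHz.
84.5 kHz mod fs = 4.76 kHz.
4.76 kHz ≤ fs/2 = 13.29 kHz, appears at 4.76 kHz.
99.62 kHz mod fs = 19.88 kHz.
19.88 kHz > fs/2 = 13.29 kHz, folds to fs − 19.88 kHz = 6.7 kHz.
69.8 kHz mod fs = 16.64 kHz.
16.64 kHz > fs/2 = 13.29 kHz, folds to fs − 16.64 kHz = 9.94 kHz.
11.12 kHz ≤ fs/2 = 13.29 kHz, passes unchanged.
Distinct values: {4.76 kHz, 6.7 kHz, 9.94 kHz, 11.12 kHz}.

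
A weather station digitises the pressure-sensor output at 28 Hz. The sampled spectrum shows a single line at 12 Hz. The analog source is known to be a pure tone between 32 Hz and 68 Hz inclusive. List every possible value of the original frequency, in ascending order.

Frequencies that alias to 12 Hz are k·fs ± 12 Hz for integer k ≥ 0.
k=0: 12 Hz.
k=1: 16 Hz, 40 Hz.
k=2: 44 Hz, 68 Hz.
k=3: 72 Hz, 96 Hz.
Within [32 Hz, 68 Hz]: 40 Hz, 44 Hz, 68 Hz.

40 Hz, 44 Hz, 68 Hz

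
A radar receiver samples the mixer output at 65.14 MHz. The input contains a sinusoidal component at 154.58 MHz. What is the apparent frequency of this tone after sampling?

24.3 MHz

154.58 MHz mod fs = 24.3 MHz.
24.3 MHz ≤ fs/2 = 32.57 MHz, appears at 24.3 MHz.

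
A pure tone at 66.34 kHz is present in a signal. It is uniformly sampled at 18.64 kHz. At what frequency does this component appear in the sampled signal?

8.22 kHz

66.34 kHz mod fs = 10.42 kHz.
10.42 kHz > fs/2 = 9.32 kHz, folds to fs − 10.42 kHz = 8.22 kHz.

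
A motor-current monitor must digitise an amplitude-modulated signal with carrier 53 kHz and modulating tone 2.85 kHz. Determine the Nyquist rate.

AM sidebands sit at fc ± fm = 50.15 kHz and 55.85 kHz.
Highest-frequency component: 55.85 kHz.
Nyquist rate = 2 × 55.85 kHz = 111.7 kHz.

111.7 kHz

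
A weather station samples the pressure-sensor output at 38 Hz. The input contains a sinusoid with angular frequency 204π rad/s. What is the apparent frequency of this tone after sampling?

ω = 204π rad/s → f = ω/(2π) = 102 Hz.
102 Hz mod fs = 26 Hz.
26 Hz > fs/2 = 19 Hz, folds to fs − 26 Hz = 12 Hz.

12 Hz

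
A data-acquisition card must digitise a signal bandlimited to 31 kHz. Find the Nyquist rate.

62 kHz

Nyquist rate = 2 × 31 kHz = 62 kHz.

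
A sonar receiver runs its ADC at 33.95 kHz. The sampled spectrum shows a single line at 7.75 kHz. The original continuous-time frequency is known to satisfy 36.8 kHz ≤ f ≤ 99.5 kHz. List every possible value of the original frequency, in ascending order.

41.7 kHz, 60.15 kHz, 75.65 kHz, 94.1 kHz

Frequencies that alias to 7.75 kHz are k·fs ± 7.75 kHz for integer k ≥ 0.
k=0: 7.75 kHz.
k=1: 26.2 kHz, 41.7 kHz.
k=2: 60.15 kHz, 75.65 kHz.
k=3: 94.1 kHz, 109.6 kHz.
k=4: 128.05 kHz, 143.55 kHz.
Within [36.8 kHz, 99.5 kHz]: 41.7 kHz, 60.15 kHz, 75.65 kHz, 94.1 kHz.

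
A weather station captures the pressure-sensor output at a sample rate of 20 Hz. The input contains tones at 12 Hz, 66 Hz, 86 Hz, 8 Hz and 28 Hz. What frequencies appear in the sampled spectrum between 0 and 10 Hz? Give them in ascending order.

6 Hz, 8 Hz

fs/2 = 10 Hz.
12 Hz > fs/2 = 10 Hz, folds to fs − 12 Hz = 8 Hz.
66 Hz mod fs = 6 Hz.
6 Hz ≤ fs/2 = 10 Hz, appears at 6 Hz.
86 Hz mod fs = 6 Hz.
6 Hz ≤ fs/2 = 10 Hz, appears at 6 Hz.
8 Hz ≤ fs/2 = 10 Hz, passes unchanged.
28 Hz mod fs = 8 Hz.
8 Hz ≤ fs/2 = 10 Hz, appears at 8 Hz.
Distinct values: {6 Hz, 8 Hz}.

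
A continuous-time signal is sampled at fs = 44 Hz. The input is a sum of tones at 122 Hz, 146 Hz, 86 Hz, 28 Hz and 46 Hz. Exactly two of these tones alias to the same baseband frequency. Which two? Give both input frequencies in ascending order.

46 Hz, 86 Hz

fs/2 = 22 Hz.
122 Hz mod fs = 34 Hz.
34 Hz > fs/2 = 22 Hz, folds to fs − 34 Hz = 10 Hz.
146 Hz mod fs = 14 Hz.
14 Hz ≤ fs/2 = 22 Hz, appears at 14 Hz.
86 Hz mod fs = 42 Hz.
42 Hz > fs/2 = 22 Hz, folds to fs − 42 Hz = 2 Hz.
28 Hz > fs/2 = 22 Hz, folds to fs − 28 Hz = 16 Hz.
46 Hz mod fs = 2 Hz.
2 Hz ≤ fs/2 = 22 Hz, appears at 2 Hz.
46 Hz and 86 Hz both map to 2 Hz.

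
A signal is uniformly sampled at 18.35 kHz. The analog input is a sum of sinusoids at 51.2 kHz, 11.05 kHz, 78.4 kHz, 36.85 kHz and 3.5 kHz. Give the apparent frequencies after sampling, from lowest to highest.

fs/2 = 9.175 kHz.
51.2 kHz mod fs = 14.5 kHz.
14.5 kHz > fs/2 = 9.175 kHz, folds to fs − 14.5 kHz = 3.85 kHz.
11.05 kHz > fs/2 = 9.175 kHz, folds to fs − 11.05 kHz = 7.3 kHz.
78.4 kHz mod fs = 5 kHz.
5 kHz ≤ fs/2 = 9.175 kHz, appears at 5 kHz.
36.85 kHz mod fs = 0.15 kHz.
0.15 kHz ≤ fs/2 = 9.175 kHz, appears at 0.15 kHz.
3.5 kHz ≤ fs/2 = 9.175 kHz, passes unchanged.
Distinct values: {0.15 kHz, 3.5 kHz, 3.85 kHz, 5 kHz, 7.3 kHz}.

0.15 kHz, 3.5 kHz, 3.85 kHz, 5 kHz, 7.3 kHz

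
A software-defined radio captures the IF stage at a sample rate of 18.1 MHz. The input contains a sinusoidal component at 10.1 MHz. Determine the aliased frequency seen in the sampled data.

8 MHz

10.1 MHz > fs/2 = 9.05 MHz, folds to fs − 10.1 MHz = 8 MHz.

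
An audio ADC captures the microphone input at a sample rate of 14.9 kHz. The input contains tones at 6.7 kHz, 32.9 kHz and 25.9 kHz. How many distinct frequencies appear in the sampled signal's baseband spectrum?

3

fs/2 = 7.45 kHz.
6.7 kHz ≤ fs/2 = 7.45 kHz, passes unchanged.
32.9 kHz mod fs = 3.1 kHz.
3.1 kHz ≤ fs/2 = 7.45 kHz, appears at 3.1 kHz.
25.9 kHz mod fs = 11 kHz.
11 kHz > fs/2 = 7.45 kHz, folds to fs − 11 kHz = 3.9 kHz.
Distinct values: {3.1 kHz, 3.9 kHz, 6.7 kHz} → 3.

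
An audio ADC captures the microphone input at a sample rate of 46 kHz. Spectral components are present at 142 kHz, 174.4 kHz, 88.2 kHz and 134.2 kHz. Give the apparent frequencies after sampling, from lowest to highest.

fs/2 = 23 kHz.
142 kHz mod fs = 4 kHz.
4 kHz ≤ fs/2 = 23 kHz, appears at 4 kHz.
174.4 kHz mod fs = 36.4 kHz.
36.4 kHz > fs/2 = 23 kHz, folds to fs − 36.4 kHz = 9.6 kHz.
88.2 kHz mod fs = 42.2 kHz.
42.2 kHz > fs/2 = 23 kHz, folds to fs − 42.2 kHz = 3.8 kHz.
134.2 kHz mod fs = 42.2 kHz.
42.2 kHz > fs/2 = 23 kHz, folds to fs − 42.2 kHz = 3.8 kHz.
Distinct values: {3.8 kHz, 4 kHz, 9.6 kHz}.

3.8 kHz, 4 kHz, 9.6 kHz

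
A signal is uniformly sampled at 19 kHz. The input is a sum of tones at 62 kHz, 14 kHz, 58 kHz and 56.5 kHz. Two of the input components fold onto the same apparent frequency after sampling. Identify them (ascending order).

14 kHz, 62 kHz

fs/2 = 9.5 kHz.
62 kHz mod fs = 5 kHz.
5 kHz ≤ fs/2 = 9.5 kHz, appears at 5 kHz.
14 kHz > fs/2 = 9.5 kHz, folds to fs − 14 kHz = 5 kHz.
58 kHz mod fs = 1 kHz.
1 kHz ≤ fs/2 = 9.5 kHz, appears at 1 kHz.
56.5 kHz mod fs = 18.5 kHz.
18.5 kHz > fs/2 = 9.5 kHz, folds to fs − 18.5 kHz = 0.5 kHz.
14 kHz and 62 kHz both map to 5 kHz.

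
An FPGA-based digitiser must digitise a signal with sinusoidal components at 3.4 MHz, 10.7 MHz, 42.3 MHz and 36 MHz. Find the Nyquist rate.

84.6 MHz

Highest-frequency component: 42.3 MHz.
Nyquist rate = 2 × 42.3 MHz = 84.6 MHz.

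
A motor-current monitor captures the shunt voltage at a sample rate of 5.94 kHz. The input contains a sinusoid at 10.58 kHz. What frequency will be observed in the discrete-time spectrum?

10.58 kHz mod fs = 4.64 kHz.
4.64 kHz > fs/2 = 2.97 kHz, folds to fs − 4.64 kHz = 1.3 kHz.

1.3 kHz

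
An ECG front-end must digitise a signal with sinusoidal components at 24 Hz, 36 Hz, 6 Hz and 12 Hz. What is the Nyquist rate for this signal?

72 Hz

Highest-frequency component: 36 Hz.
Nyquist rate = 2 × 36 Hz = 72 Hz.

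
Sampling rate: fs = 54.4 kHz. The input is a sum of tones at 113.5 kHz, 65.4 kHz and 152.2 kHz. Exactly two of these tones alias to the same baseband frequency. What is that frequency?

fs/2 = 27.2 kHz.
113.5 kHz mod fs = 4.7 kHz.
4.7 kHz ≤ fs/2 = 27.2 kHz, appears at 4.7 kHz.
65.4 kHz mod fs = 11 kHz.
11 kHz ≤ fs/2 = 27.2 kHz, appears at 11 kHz.
152.2 kHz mod fs = 43.4 kHz.
43.4 kHz > fs/2 = 27.2 kHz, folds to fs − 43.4 kHz = 11 kHz.
65.4 kHz and 152.2 kHz both map to 11 kHz.

11 kHz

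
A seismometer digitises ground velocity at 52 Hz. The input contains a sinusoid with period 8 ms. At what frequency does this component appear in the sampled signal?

T = 8 ms → f = 1/T = 125 Hz.
125 Hz mod fs = 21 Hz.
21 Hz ≤ fs/2 = 26 Hz, appears at 21 Hz.

21 Hz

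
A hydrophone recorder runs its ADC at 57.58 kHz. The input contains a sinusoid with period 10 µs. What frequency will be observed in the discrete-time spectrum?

T = 10 µs → f = 1/T = 100 kHz.
100 kHz mod fs = 42.42 kHz.
42.42 kHz > fs/2 = 28.79 kHz, folds to fs − 42.42 kHz = 15.16 kHz.

15.16 kHz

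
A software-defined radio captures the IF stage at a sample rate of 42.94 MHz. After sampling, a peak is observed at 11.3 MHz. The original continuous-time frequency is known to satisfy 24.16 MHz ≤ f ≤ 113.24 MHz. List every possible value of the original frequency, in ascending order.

31.64 MHz, 54.24 MHz, 74.58 MHz, 97.18 MHz

Frequencies that alias to 11.3 MHz are k·fs ± 11.3 MHz for integer k ≥ 0.
k=0: 11.3 MHz.
k=1: 31.64 MHz, 54.24 MHz.
k=2: 74.58 MHz, 97.18 MHz.
k=3: 117.52 MHz, 140.12 MHz.
Within [24.16 MHz, 113.24 MHz]: 31.64 MHz, 54.24 MHz, 74.58 MHz, 97.18 MHz.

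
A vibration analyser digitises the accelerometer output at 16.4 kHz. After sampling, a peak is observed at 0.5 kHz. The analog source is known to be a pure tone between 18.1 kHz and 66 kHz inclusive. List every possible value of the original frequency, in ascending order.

Frequencies that alias to 0.5 kHz are k·fs ± 0.5 kHz for integer k ≥ 0.
k=0: 0.5 kHz.
k=1: 15.9 kHz, 16.9 kHz.
k=2: 32.3 kHz, 33.3 kHz.
k=3: 48.7 kHz, 49.7 kHz.
k=4: 65.1 kHz, 66.1 kHz.
k=5: 81.5 kHz, 82.5 kHz.
Within [18.1 kHz, 66 kHz]: 32.3 kHz, 33.3 kHz, 48.7 kHz, 49.7 kHz, 65.1 kHz.

32.3 kHz, 33.3 kHz, 48.7 kHz, 49.7 kHz, 65.1 kHz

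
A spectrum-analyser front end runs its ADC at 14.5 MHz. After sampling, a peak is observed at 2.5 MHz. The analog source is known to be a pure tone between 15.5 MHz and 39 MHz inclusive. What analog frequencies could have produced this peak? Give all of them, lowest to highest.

Frequencies that alias to 2.5 MHz are k·fs ± 2.5 MHz for integer k ≥ 0.
k=0: 2.5 MHz.
k=1: 12 MHz, 17 MHz.
k=2: 26.5 MHz, 31.5 MHz.
k=3: 41 MHz, 46 MHz.
Within [15.5 MHz, 39 MHz]: 17 MHz, 26.5 MHz, 31.5 MHz.

17 MHz, 26.5 MHz, 31.5 MHz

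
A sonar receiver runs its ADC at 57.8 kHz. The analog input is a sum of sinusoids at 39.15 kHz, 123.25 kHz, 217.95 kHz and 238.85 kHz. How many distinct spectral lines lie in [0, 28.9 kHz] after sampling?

3

fs/2 = 28.9 kHz.
39.15 kHz > fs/2 = 28.9 kHz, folds to fs − 39.15 kHz = 18.65 kHz.
123.25 kHz mod fs = 7.65 kHz.
7.65 kHz ≤ fs/2 = 28.9 kHz, appears at 7.65 kHz.
217.95 kHz mod fs = 44.55 kHz.
44.55 kHz > fs/2 = 28.9 kHz, folds to fs − 44.55 kHz = 13.25 kHz.
238.85 kHz mod fs = 7.65 kHz.
7.65 kHz ≤ fs/2 = 28.9 kHz, appears at 7.65 kHz.
Distinct values: {7.65 kHz, 13.25 kHz, 18.65 kHz} → 3.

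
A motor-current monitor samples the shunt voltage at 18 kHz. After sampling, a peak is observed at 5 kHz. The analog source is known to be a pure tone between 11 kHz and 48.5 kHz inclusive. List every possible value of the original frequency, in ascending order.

Frequencies that alias to 5 kHz are k·fs ± 5 kHz for integer k ≥ 0.
k=0: 5 kHz.
k=1: 13 kHz, 23 kHz.
k=2: 31 kHz, 41 kHz.
k=3: 49 kHz, 59 kHz.
Within [11 kHz, 48.5 kHz]: 13 kHz, 23 kHz, 31 kHz, 41 kHz.

13 kHz, 23 kHz, 31 kHz, 41 kHz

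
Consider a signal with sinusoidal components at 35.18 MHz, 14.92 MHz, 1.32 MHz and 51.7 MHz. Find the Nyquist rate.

Highest-frequency component: 51.7 MHz.
Nyquist rate = 2 × 51.7 MHz = 103.4 MHz.

103.4 MHz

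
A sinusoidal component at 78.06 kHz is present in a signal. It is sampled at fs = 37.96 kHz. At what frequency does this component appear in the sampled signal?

78.06 kHz mod fs = 2.14 kHz.
2.14 kHz ≤ fs/2 = 18.98 kHz, appears at 2.14 kHz.

2.14 kHz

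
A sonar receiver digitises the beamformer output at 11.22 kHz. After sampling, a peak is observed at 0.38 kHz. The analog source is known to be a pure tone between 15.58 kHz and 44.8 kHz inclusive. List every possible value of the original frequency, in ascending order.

Frequencies that alias to 0.38 kHz are k·fs ± 0.38 kHz for integer k ≥ 0.
k=0: 0.38 kHz.
k=1: 10.84 kHz, 11.6 kHz.
k=2: 22.06 kHz, 22.82 kHz.
k=3: 33.28 kHz, 34.04 kHz.
k=4: 44.5 kHz, 45.26 kHz.
k=5: 55.72 kHz, 56.48 kHz.
Within [15.58 kHz, 44.8 kHz]: 22.06 kHz, 22.82 kHz, 33.28 kHz, 34.04 kHz, 44.5 kHz.

22.06 kHz, 22.82 kHz, 33.28 kHz, 34.04 kHz, 44.5 kHz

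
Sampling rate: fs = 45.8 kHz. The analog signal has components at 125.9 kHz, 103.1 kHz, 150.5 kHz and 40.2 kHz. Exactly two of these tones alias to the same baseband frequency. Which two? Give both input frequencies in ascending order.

103.1 kHz, 125.9 kHz

fs/2 = 22.9 kHz.
125.9 kHz mod fs = 34.3 kHz.
34.3 kHz > fs/2 = 22.9 kHz, folds to fs − 34.3 kHz = 11.5 kHz.
103.1 kHz mod fs = 11.5 kHz.
11.5 kHz ≤ fs/2 = 22.9 kHz, appears at 11.5 kHz.
150.5 kHz mod fs = 13.1 kHz.
13.1 kHz ≤ fs/2 = 22.9 kHz, appears at 13.1 kHz.
40.2 kHz > fs/2 = 22.9 kHz, folds to fs − 40.2 kHz = 5.6 kHz.
103.1 kHz and 125.9 kHz both map to 11.5 kHz.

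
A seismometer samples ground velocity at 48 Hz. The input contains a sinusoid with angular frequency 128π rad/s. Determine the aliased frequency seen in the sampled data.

16 Hz

ω = 128π rad/s → f = ω/(2π) = 64 Hz.
64 Hz mod fs = 16 Hz.
16 Hz ≤ fs/2 = 24 Hz, appears at 16 Hz.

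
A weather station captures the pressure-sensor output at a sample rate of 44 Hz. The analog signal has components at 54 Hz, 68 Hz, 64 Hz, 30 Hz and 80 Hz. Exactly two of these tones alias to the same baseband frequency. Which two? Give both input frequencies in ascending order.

fs/2 = 22 Hz.
54 Hz mod fs = 10 Hz.
10 Hz ≤ fs/2 = 22 Hz, appears at 10 Hz.
68 Hz mod fs = 24 Hz.
24 Hz > fs/2 = 22 Hz, folds to fs − 24 Hz = 20 Hz.
64 Hz mod fs = 20 Hz.
20 Hz ≤ fs/2 = 22 Hz, appears at 20 Hz.
30 Hz > fs/2 = 22 Hz, folds to fs − 30 Hz = 14 Hz.
80 Hz mod fs = 36 Hz.
36 Hz > fs/2 = 22 Hz, folds to fs − 36 Hz = 8 Hz.
64 Hz and 68 Hz both map to 20 Hz.

64 Hz, 68 Hz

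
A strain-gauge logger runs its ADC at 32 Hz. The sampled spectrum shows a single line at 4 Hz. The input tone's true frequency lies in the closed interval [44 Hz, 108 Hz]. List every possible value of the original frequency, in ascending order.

Frequencies that alias to 4 Hz are k·fs ± 4 Hz for integer k ≥ 0.
k=0: 4 Hz.
k=1: 28 Hz, 36 Hz.
k=2: 60 Hz, 68 Hz.
k=3: 92 Hz, 100 Hz.
k=4: 124 Hz, 132 Hz.
Within [44 Hz, 108 Hz]: 60 Hz, 68 Hz, 92 Hz, 100 Hz.

60 Hz, 68 Hz, 92 Hz, 100 Hz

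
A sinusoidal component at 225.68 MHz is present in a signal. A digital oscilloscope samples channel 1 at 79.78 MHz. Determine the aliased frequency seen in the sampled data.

13.66 MHz

225.68 MHz mod fs = 66.12 MHz.
66.12 MHz > fs/2 = 39.89 MHz, folds to fs − 66.12 MHz = 13.66 MHz.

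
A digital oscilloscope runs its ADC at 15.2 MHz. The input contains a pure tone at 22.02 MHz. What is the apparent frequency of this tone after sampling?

22.02 MHz mod fs = 6.82 MHz.
6.82 MHz ≤ fs/2 = 7.6 MHz, appears at 6.82 MHz.

6.82 MHz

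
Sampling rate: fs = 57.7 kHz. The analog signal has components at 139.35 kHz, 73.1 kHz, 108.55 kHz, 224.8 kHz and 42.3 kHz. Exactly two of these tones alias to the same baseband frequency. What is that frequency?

15.4 kHz

fs/2 = 28.85 kHz.
139.35 kHz mod fs = 23.95 kHz.
23.95 kHz ≤ fs/2 = 28.85 kHz, appears at 23.95 kHz.
73.1 kHz mod fs = 15.4 kHz.
15.4 kHz ≤ fs/2 = 28.85 kHz, appears at 15.4 kHz.
108.55 kHz mod fs = 50.85 kHz.
50.85 kHz > fs/2 = 28.85 kHz, folds to fs − 50.85 kHz = 6.85 kHz.
224.8 kHz mod fs = 51.7 kHz.
51.7 kHz > fs/2 = 28.85 kHz, folds to fs − 51.7 kHz = 6 kHz.
42.3 kHz > fs/2 = 28.85 kHz, folds to fs − 42.3 kHz = 15.4 kHz.
42.3 kHz and 73.1 kHz both map to 15.4 kHz.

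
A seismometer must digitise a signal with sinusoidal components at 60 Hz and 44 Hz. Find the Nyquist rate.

Highest-frequency component: 60 Hz.
Nyquist rate = 2 × 60 Hz = 120 Hz.

120 Hz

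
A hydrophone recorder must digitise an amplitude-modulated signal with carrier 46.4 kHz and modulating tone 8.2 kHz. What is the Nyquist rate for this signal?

109.2 kHz

AM sidebands sit at fc ± fm = 38.2 kHz and 54.6 kHz.
Highest-frequency component: 54.6 kHz.
Nyquist rate = 2 × 54.6 kHz = 109.2 kHz.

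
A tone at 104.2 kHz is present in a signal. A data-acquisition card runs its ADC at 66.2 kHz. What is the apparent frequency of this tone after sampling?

28.2 kHz

104.2 kHz mod fs = 38 kHz.
38 kHz > fs/2 = 33.1 kHz, folds to fs − 38 kHz = 28.2 kHz.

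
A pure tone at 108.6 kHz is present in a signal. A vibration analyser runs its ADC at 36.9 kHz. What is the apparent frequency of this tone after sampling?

2.1 kHz

108.6 kHz mod fs = 34.8 kHz.
34.8 kHz > fs/2 = 18.45 kHz, folds to fs − 34.8 kHz = 2.1 kHz.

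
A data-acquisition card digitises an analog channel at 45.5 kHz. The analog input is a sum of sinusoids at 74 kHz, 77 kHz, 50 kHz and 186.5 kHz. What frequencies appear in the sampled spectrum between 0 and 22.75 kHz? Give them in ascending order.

4.5 kHz, 14 kHz, 17 kHz

fs/2 = 22.75 kHz.
74 kHz mod fs = 28.5 kHz.
28.5 kHz > fs/2 = 22.75 kHz, folds to fs − 28.5 kHz = 17 kHz.
77 kHz mod fs = 31.5 kHz.
31.5 kHz > fs/2 = 22.75 kHz, folds to fs − 31.5 kHz = 14 kHz.
50 kHz mod fs = 4.5 kHz.
4.5 kHz ≤ fs/2 = 22.75 kHz, appears at 4.5 kHz.
186.5 kHz mod fs = 4.5 kHz.
4.5 kHz ≤ fs/2 = 22.75 kHz, appears at 4.5 kHz.
Distinct values: {4.5 kHz, 14 kHz, 17 kHz}.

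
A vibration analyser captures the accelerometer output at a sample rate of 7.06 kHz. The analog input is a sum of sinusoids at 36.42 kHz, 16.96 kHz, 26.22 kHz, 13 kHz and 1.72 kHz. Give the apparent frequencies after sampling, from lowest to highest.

fs/2 = 3.53 kHz.
36.42 kHz mod fs = 1.12 kHz.
1.12 kHz ≤ fs/2 = 3.53 kHz, appears at 1.12 kHz.
16.96 kHz mod fs = 2.84 kHz.
2.84 kHz ≤ fs/2 = 3.53 kHz, appears at 2.84 kHz.
26.22 kHz mod fs = 5.04 kHz.
5.04 kHz > fs/2 = 3.53 kHz, folds to fs − 5.04 kHz = 2.02 kHz.
13 kHz mod fs = 5.94 kHz.
5.94 kHz > fs/2 = 3.53 kHz, folds to fs − 5.94 kHz = 1.12 kHz.
1.72 kHz ≤ fs/2 = 3.53 kHz, passes unchanged.
Distinct values: {1.12 kHz, 1.72 kHz, 2.02 kHz, 2.84 kHz}.

1.12 kHz, 1.72 kHz, 2.02 kHz, 2.84 kHz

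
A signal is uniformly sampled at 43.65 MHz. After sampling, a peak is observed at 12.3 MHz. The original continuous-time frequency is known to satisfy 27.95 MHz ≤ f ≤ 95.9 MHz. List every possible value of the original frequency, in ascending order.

31.35 MHz, 55.95 MHz, 75 MHz

Frequencies that alias to 12.3 MHz are k·fs ± 12.3 MHz for integer k ≥ 0.
k=0: 12.3 MHz.
k=1: 31.35 MHz, 55.95 MHz.
k=2: 75 MHz, 99.6 MHz.
k=3: 118.65 MHz, 143.25 MHz.
Within [27.95 MHz, 95.9 MHz]: 31.35 MHz, 55.95 MHz, 75 MHz.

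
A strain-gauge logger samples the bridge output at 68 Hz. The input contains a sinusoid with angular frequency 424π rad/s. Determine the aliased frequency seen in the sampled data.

ω = 424π rad/s → f = ω/(2π) = 212 Hz.
212 Hz mod fs = 8 Hz.
8 Hz ≤ fs/2 = 34 Hz, appears at 8 Hz.

8 Hz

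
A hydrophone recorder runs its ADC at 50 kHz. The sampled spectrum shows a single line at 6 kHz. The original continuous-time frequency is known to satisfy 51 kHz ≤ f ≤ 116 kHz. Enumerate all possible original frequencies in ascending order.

Frequencies that alias to 6 kHz are k·fs ± 6 kHz for integer k ≥ 0.
k=0: 6 kHz.
k=1: 44 kHz, 56 kHz.
k=2: 94 kHz, 106 kHz.
k=3: 144 kHz, 156 kHz.
Within [51 kHz, 116 kHz]: 56 kHz, 94 kHz, 106 kHz.

56 kHz, 94 kHz, 106 kHz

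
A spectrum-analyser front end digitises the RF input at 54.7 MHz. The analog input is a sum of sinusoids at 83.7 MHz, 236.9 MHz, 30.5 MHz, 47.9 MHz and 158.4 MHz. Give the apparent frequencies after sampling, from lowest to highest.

fs/2 = 27.35 MHz.
83.7 MHz mod fs = 29 MHz.
29 MHz > fs/2 = 27.35 MHz, folds to fs − 29 MHz = 25.7 MHz.
236.9 MHz mod fs = 18.1 MHz.
18.1 MHz ≤ fs/2 = 27.35 MHz, appears at 18.1 MHz.
30.5 MHz > fs/2 = 27.35 MHz, folds to fs − 30.5 MHz = 24.2 MHz.
47.9 MHz > fs/2 = 27.35 MHz, folds to fs − 47.9 MHz = 6.8 MHz.
158.4 MHz mod fs = 49 MHz.
49 MHz > fs/2 = 27.35 MHz, folds to fs − 49 MHz = 5.7 MHz.
Distinct values: {5.7 MHz, 6.8 MHz, 18.1 MHz, 24.2 MHz, 25.7 MHz}.

5.7 MHz, 6.8 MHz, 18.1 MHz, 24.2 MHz, 25.7 MHz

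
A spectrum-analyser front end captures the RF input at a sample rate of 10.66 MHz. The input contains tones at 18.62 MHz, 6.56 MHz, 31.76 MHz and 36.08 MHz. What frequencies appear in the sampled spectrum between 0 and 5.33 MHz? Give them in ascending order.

fs/2 = 5.33 MHz.
18.62 MHz mod fs = 7.96 MHz.
7.96 MHz > fs/2 = 5.33 MHz, folds to fs − 7.96 MHz = 2.7 MHz.
6.56 MHz > fs/2 = 5.33 MHz, folds to fs − 6.56 MHz = 4.1 MHz.
31.76 MHz mod fs = 10.44 MHz.
10.44 MHz > fs/2 = 5.33 MHz, folds to fs − 10.44 MHz = 0.22 MHz.
36.08 MHz mod fs = 4.1 MHz.
4.1 MHz ≤ fs/2 = 5.33 MHz, appears at 4.1 MHz.
Distinct values: {0.22 MHz, 2.7 MHz, 4.1 MHz}.

0.22 MHz, 2.7 MHz, 4.1 MHz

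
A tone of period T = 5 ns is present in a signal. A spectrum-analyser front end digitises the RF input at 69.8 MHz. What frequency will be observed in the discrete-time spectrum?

T = 5 ns → f = 1/T = 200 MHz.
200 MHz mod fs = 60.4 MHz.
60.4 MHz > fs/2 = 34.9 MHz, folds to fs − 60.4 MHz = 9.4 MHz.

9.4 MHz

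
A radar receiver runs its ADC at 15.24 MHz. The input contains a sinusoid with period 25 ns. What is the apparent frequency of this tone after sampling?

T = 25 ns → f = 1/T = 40 MHz.
40 MHz mod fs = 9.52 MHz.
9.52 MHz > fs/2 = 7.62 MHz, folds to fs − 9.52 MHz = 5.72 MHz.

5.72 MHz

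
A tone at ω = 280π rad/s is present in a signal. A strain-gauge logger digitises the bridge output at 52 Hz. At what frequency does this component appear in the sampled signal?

16 Hz

ω = 280π rad/s → f = ω/(2π) = 140 Hz.
140 Hz mod fs = 36 Hz.
36 Hz > fs/2 = 26 Hz, folds to fs − 36 Hz = 16 Hz.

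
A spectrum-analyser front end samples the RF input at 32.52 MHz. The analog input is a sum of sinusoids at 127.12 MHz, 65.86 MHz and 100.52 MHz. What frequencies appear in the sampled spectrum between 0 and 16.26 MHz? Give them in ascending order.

0.82 MHz, 2.96 MHz

fs/2 = 16.26 MHz.
127.12 MHz mod fs = 29.56 MHz.
29.56 MHz > fs/2 = 16.26 MHz, folds to fs − 29.56 MHz = 2.96 MHz.
65.86 MHz mod fs = 0.82 MHz.
0.82 MHz ≤ fs/2 = 16.26 MHz, appears at 0.82 MHz.
100.52 MHz mod fs = 2.96 MHz.
2.96 MHz ≤ fs/2 = 16.26 MHz, appears at 2.96 MHz.
Distinct values: {0.82 MHz, 2.96 MHz}.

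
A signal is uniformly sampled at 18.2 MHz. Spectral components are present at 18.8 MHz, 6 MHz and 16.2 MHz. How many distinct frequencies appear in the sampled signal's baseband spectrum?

fs/2 = 9.1 MHz.
18.8 MHz mod fs = 0.6 MHz.
0.6 MHz ≤ fs/2 = 9.1 MHz, appears at 0.6 MHz.
6 MHz ≤ fs/2 = 9.1 MHz, passes unchanged.
16.2 MHz > fs/2 = 9.1 MHz, folds to fs − 16.2 MHz = 2 MHz.
Distinct values: {0.6 MHz, 2 MHz, 6 MHz} → 3.

3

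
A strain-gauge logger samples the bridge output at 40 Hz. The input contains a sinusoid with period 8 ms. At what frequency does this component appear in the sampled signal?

5 Hz

T = 8 ms → f = 1/T = 125 Hz.
125 Hz mod fs = 5 Hz.
5 Hz ≤ fs/2 = 20 Hz, appears at 5 Hz.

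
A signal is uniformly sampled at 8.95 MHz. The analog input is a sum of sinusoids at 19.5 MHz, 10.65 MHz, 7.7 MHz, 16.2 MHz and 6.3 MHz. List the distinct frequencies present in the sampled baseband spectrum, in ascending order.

fs/2 = 4.475 MHz.
19.5 MHz mod fs = 1.6 MHz.
1.6 MHz ≤ fs/2 = 4.475 MHz, appears at 1.6 MHz.
10.65 MHz mod fs = 1.7 MHz.
1.7 MHz ≤ fs/2 = 4.475 MHz, appears at 1.7 MHz.
7.7 MHz > fs/2 = 4.475 MHz, folds to fs − 7.7 MHz = 1.25 MHz.
16.2 MHz mod fs = 7.25 MHz.
7.25 MHz > fs/2 = 4.475 MHz, folds to fs − 7.25 MHz = 1.7 MHz.
6.3 MHz > fs/2 = 4.475 MHz, folds to fs − 6.3 MHz = 2.65 MHz.
Distinct values: {1.25 MHz, 1.6 MHz, 1.7 MHz, 2.65 MHz}.

1.25 MHz, 1.6 MHz, 1.7 MHz, 2.65 MHz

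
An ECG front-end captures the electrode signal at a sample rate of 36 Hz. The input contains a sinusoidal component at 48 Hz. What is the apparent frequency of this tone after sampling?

12 Hz

48 Hz mod fs = 12 Hz.
12 Hz ≤ fs/2 = 18 Hz, appears at 12 Hz.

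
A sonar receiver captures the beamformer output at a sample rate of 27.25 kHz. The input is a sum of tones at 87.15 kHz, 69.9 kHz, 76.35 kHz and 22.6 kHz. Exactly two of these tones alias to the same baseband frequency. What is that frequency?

fs/2 = 13.625 kHz.
87.15 kHz mod fs = 5.4 kHz.
5.4 kHz ≤ fs/2 = 13.625 kHz, appears at 5.4 kHz.
69.9 kHz mod fs = 15.4 kHz.
15.4 kHz > fs/2 = 13.625 kHz, folds to fs − 15.4 kHz = 11.85 kHz.
76.35 kHz mod fs = 21.85 kHz.
21.85 kHz > fs/2 = 13.625 kHz, folds to fs − 21.85 kHz = 5.4 kHz.
22.6 kHz > fs/2 = 13.625 kHz, folds to fs − 22.6 kHz = 4.65 kHz.
76.35 kHz and 87.15 kHz both map to 5.4 kHz.

5.4 kHz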